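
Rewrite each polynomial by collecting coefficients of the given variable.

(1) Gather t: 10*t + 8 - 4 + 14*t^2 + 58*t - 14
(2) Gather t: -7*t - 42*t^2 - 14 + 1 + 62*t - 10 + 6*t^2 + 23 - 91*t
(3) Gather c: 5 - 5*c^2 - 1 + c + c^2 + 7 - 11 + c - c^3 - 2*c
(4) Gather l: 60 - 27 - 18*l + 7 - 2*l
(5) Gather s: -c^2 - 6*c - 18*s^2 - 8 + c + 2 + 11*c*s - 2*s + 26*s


(1) = 14*t^2 + 68*t - 10
(2) = -36*t^2 - 36*t
(3) = -c^3 - 4*c^2
(4) = 40 - 20*l
(5) = -c^2 - 5*c - 18*s^2 + s*(11*c + 24) - 6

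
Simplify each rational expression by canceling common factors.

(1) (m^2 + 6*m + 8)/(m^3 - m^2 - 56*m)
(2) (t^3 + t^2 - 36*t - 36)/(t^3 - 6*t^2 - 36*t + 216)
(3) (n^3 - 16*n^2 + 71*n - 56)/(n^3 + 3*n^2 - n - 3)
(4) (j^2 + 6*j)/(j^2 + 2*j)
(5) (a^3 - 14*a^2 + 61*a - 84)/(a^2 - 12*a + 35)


(1) = (m^2 + 6*m + 8)/(m^3 - m^2 - 56*m)
(2) = (t + 1)/(t - 6)
(3) = (n^2 - 15*n + 56)/(n^2 + 4*n + 3)
(4) = (j + 6)/(j + 2)
(5) = (a^2 - 7*a + 12)/(a - 5)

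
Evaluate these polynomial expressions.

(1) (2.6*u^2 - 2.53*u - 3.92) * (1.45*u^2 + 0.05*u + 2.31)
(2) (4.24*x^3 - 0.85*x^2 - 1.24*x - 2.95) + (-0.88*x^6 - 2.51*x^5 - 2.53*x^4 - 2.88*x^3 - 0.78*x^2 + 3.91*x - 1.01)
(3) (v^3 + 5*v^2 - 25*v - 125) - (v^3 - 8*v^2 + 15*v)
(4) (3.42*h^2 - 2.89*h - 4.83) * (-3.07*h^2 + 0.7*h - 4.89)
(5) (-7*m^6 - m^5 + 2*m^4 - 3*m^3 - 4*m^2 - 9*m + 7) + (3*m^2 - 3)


(1) = 3.77*u^4 - 3.5385*u^3 + 0.1955*u^2 - 6.0403*u - 9.0552
(2) = -0.88*x^6 - 2.51*x^5 - 2.53*x^4 + 1.36*x^3 - 1.63*x^2 + 2.67*x - 3.96
(3) = 13*v^2 - 40*v - 125
(4) = -10.4994*h^4 + 11.2663*h^3 - 3.9187*h^2 + 10.7511*h + 23.6187
(5) = -7*m^6 - m^5 + 2*m^4 - 3*m^3 - m^2 - 9*m + 4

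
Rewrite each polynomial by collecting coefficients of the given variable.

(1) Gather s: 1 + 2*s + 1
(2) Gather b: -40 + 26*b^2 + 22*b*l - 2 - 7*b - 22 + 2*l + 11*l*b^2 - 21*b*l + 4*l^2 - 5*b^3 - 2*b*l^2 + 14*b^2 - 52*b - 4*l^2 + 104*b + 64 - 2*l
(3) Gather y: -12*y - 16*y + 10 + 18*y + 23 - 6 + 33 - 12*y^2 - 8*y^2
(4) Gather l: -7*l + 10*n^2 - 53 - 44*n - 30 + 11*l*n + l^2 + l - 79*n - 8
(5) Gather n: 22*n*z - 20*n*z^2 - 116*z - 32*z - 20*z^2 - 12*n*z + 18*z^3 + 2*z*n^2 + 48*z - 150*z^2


(1) = 2*s + 2
(2) = -5*b^3 + b^2*(11*l + 40) + b*(-2*l^2 + l + 45)
(3) = -20*y^2 - 10*y + 60
(4) = l^2 + l*(11*n - 6) + 10*n^2 - 123*n - 91
(5) = 2*n^2*z + n*(-20*z^2 + 10*z) + 18*z^3 - 170*z^2 - 100*z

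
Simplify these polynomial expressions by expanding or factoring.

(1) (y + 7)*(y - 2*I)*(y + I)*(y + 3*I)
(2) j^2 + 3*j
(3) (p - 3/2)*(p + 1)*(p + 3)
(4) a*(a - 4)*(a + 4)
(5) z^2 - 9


(1) = y^4 + 7*y^3 + 2*I*y^3 + 5*y^2 + 14*I*y^2 + 35*y + 6*I*y + 42*I
(2) = j*(j + 3)
(3) = p^3 + 5*p^2/2 - 3*p - 9/2
(4) = a^3 - 16*a
(5) = (z - 3)*(z + 3)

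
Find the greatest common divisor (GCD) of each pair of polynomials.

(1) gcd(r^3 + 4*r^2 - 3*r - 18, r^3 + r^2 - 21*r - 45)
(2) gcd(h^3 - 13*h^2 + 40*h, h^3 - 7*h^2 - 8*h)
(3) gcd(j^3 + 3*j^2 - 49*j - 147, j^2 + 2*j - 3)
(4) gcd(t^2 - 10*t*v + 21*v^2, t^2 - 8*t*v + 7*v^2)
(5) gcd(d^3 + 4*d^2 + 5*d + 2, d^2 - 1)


(1) = r^2 + 6*r + 9
(2) = gcd(h*(h - 8)*(h - 5), h*(h - 8)*(h + 1)) = h^2 - 8*h
(3) = j + 3
(4) = t - 7*v
(5) = d + 1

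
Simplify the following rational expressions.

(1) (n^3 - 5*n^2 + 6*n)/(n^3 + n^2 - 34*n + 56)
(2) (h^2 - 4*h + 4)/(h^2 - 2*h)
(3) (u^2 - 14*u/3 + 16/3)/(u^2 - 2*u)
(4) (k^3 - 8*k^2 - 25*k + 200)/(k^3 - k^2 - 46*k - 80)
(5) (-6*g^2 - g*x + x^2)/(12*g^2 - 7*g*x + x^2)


(1) = (n^2 - 3*n)/(n^2 + 3*n - 28)
(2) = (h - 2)/h
(3) = (3*u - 8)/(3*u)
(4) = (k - 5)/(k + 2)
(5) = (2*g + x)/(-4*g + x)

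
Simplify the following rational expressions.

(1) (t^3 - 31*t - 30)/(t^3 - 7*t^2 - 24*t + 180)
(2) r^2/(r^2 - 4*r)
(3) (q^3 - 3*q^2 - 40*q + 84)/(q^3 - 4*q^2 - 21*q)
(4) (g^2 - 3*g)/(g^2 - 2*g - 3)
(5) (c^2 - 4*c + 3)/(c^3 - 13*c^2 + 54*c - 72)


(1) = (t + 1)/(t - 6)
(2) = r/(r - 4)
(3) = (q^2 + 4*q - 12)/(q^2 + 3*q)
(4) = g/(g + 1)
(5) = (c - 1)/(c^2 - 10*c + 24)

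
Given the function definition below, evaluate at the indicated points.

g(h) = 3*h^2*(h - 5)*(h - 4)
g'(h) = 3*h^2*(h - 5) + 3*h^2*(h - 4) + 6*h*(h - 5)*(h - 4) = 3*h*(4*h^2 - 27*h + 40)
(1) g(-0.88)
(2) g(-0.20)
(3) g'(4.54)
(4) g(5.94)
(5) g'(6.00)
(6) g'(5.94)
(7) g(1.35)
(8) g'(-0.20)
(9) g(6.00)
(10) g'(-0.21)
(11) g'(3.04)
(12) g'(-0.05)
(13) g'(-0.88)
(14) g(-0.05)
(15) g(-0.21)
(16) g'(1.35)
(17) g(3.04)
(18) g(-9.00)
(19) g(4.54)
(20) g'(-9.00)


(1) = 66.66
(2) = 2.62
(3) = -1.82
(4) = 193.03
(5) = 396.00
(6) = 369.84
(7) = 52.88
(8) = -27.34
(9) = 216.00
(10) = -28.88
(11) = -46.64
(12) = -6.20
(13) = -176.50
(14) = 0.15
(15) = 2.90
(16) = 43.90
(17) = 52.17
(18) = 44226.00
(19) = -15.36
(20) = -16389.00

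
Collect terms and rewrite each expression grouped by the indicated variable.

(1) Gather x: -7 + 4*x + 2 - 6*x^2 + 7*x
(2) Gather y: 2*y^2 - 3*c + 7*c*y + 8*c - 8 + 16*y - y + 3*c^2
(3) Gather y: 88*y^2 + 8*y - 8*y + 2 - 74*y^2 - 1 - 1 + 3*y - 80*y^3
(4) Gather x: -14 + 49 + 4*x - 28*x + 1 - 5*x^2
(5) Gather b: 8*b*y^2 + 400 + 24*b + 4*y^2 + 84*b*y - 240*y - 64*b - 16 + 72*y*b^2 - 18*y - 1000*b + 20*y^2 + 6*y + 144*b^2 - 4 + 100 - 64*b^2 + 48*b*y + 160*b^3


(1) = -6*x^2 + 11*x - 5
(2) = 3*c^2 + 5*c + 2*y^2 + y*(7*c + 15) - 8
(3) = -80*y^3 + 14*y^2 + 3*y
(4) = -5*x^2 - 24*x + 36
(5) = 160*b^3 + b^2*(72*y + 80) + b*(8*y^2 + 132*y - 1040) + 24*y^2 - 252*y + 480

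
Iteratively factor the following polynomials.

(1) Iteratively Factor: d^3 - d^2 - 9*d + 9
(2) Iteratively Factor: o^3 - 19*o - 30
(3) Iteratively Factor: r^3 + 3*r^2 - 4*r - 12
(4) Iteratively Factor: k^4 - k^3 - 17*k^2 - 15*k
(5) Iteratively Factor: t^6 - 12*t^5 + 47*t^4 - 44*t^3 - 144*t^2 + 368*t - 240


(1) = (d - 1)*(d^2 - 9) = (d - 1)*(d + 3)*(d - 3)
(2) = (o + 2)*(o^2 - 2*o - 15) = (o + 2)*(o + 3)*(o - 5)
(3) = (r + 2)*(r^2 + r - 6) = (r + 2)*(r + 3)*(r - 2)
(4) = (k + 1)*(k^3 - 2*k^2 - 15*k) = (k - 5)*(k + 1)*(k^2 + 3*k) = k*(k - 5)*(k + 1)*(k + 3)
(5) = (t - 2)*(t^5 - 10*t^4 + 27*t^3 + 10*t^2 - 124*t + 120) = (t - 5)*(t - 2)*(t^4 - 5*t^3 + 2*t^2 + 20*t - 24) = (t - 5)*(t - 3)*(t - 2)*(t^3 - 2*t^2 - 4*t + 8) = (t - 5)*(t - 3)*(t - 2)^2*(t^2 - 4) = (t - 5)*(t - 3)*(t - 2)^2*(t + 2)*(t - 2)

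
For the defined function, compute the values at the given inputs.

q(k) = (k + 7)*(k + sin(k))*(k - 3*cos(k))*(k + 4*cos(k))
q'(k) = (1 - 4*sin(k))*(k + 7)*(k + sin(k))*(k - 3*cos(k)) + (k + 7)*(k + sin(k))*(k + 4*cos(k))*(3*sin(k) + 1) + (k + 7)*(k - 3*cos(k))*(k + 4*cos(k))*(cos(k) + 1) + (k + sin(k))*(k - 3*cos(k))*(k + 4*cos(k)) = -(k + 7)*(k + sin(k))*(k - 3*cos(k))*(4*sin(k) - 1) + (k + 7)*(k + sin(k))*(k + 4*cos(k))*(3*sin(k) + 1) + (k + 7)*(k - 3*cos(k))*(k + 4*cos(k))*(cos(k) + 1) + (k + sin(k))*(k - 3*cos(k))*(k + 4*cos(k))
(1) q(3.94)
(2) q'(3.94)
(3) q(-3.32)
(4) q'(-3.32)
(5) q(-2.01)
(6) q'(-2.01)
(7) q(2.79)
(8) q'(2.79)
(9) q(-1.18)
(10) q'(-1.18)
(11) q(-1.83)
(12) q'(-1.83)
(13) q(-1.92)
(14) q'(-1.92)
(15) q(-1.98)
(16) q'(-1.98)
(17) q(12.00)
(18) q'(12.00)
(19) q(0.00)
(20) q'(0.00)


(1) = 244.41
(2) = 821.15
(3) = -30.85
(4) = 121.60
(5) = -39.64
(6) = -43.36
(7) = -166.07
(8) = -145.39
(9) = 9.78
(10) = 136.41
(11) = -43.80
(12) = -0.59
(13) = -42.69
(14) = -23.71
(15) = -40.85
(16) = -37.27
(17) = 31708.32
(18) = 11215.70
(19) = 0.00
(20) = -168.00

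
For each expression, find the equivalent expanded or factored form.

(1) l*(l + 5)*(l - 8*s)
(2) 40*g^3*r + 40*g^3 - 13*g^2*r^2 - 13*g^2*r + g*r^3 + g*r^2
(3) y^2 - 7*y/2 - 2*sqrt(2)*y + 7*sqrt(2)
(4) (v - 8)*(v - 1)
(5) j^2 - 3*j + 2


(1) = l^3 - 8*l^2*s + 5*l^2 - 40*l*s
(2) = (-8*g + r)*(-5*g + r)*(g*r + g)
(3) = (y - 7/2)*(y - 2*sqrt(2))
(4) = v^2 - 9*v + 8
(5) = (j - 2)*(j - 1)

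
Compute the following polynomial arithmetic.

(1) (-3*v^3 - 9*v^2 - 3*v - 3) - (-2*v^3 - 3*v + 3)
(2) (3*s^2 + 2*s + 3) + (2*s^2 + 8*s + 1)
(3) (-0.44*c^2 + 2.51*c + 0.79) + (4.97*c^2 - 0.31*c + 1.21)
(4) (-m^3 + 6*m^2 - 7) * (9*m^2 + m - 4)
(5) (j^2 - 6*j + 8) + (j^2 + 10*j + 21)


(1) = -v^3 - 9*v^2 - 6
(2) = 5*s^2 + 10*s + 4
(3) = 4.53*c^2 + 2.2*c + 2.0
(4) = -9*m^5 + 53*m^4 + 10*m^3 - 87*m^2 - 7*m + 28
(5) = 2*j^2 + 4*j + 29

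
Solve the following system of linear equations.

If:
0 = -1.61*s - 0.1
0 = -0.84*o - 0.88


Then:
o = -1.05
s = -0.06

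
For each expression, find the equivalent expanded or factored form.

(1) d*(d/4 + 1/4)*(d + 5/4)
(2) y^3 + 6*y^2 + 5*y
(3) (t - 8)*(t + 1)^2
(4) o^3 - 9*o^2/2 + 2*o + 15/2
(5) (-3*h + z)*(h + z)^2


(1) = d^3/4 + 9*d^2/16 + 5*d/16
(2) = y*(y + 1)*(y + 5)
(3) = t^3 - 6*t^2 - 15*t - 8
(4) = (o - 3)*(o - 5/2)*(o + 1)
(5) = -3*h^3 - 5*h^2*z - h*z^2 + z^3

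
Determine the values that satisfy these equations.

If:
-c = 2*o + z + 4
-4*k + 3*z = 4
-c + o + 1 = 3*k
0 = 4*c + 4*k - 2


Then:
c = 21/13
k = -29/26
o = -71/26
z = -2/13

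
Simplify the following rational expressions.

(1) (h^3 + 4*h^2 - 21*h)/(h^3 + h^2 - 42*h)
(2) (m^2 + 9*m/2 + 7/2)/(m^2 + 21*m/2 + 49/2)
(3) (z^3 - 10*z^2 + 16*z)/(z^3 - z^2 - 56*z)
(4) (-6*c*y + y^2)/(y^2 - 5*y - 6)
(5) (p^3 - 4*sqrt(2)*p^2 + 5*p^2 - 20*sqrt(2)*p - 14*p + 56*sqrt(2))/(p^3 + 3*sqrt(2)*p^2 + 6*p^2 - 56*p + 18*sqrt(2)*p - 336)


(1) = (h - 3)/(h - 6)
(2) = (m + 1)/(m + 7)
(3) = (z - 2)/(z + 7)
(4) = (-6*c*y + y^2)/(y^2 - 5*y - 6)
(5) = (p^2 + 5*p - 14)/(p^2 + p*(6 + 7*sqrt(2)) + 42*sqrt(2))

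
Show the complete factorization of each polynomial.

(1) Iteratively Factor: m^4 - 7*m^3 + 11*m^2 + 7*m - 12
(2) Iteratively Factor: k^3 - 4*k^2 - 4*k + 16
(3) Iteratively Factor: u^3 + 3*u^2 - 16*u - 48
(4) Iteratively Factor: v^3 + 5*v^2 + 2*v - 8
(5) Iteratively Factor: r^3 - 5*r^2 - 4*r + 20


(1) = (m - 4)*(m^3 - 3*m^2 - m + 3) = (m - 4)*(m + 1)*(m^2 - 4*m + 3) = (m - 4)*(m - 3)*(m + 1)*(m - 1)
(2) = (k - 2)*(k^2 - 2*k - 8) = (k - 4)*(k - 2)*(k + 2)
(3) = (u - 4)*(u^2 + 7*u + 12) = (u - 4)*(u + 4)*(u + 3)
(4) = (v + 4)*(v^2 + v - 2) = (v - 1)*(v + 4)*(v + 2)
(5) = (r + 2)*(r^2 - 7*r + 10) = (r - 5)*(r + 2)*(r - 2)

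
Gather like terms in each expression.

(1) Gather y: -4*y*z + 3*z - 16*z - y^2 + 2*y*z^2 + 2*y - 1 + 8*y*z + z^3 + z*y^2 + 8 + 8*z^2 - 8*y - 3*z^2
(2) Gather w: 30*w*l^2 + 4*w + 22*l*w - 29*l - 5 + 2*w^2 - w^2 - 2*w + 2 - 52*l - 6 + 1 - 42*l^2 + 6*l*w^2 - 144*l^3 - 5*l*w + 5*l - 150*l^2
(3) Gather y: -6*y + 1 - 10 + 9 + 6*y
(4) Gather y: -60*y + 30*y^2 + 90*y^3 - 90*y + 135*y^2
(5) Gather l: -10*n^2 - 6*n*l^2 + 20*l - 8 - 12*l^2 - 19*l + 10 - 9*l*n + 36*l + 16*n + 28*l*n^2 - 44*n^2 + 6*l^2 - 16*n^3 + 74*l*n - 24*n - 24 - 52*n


(1) = y^2*(z - 1) + y*(2*z^2 + 4*z - 6) + z^3 + 5*z^2 - 13*z + 7
(2) = -144*l^3 - 192*l^2 - 76*l + w^2*(6*l + 1) + w*(30*l^2 + 17*l + 2) - 8
(3) = 0
(4) = 90*y^3 + 165*y^2 - 150*y
(5) = l^2*(-6*n - 6) + l*(28*n^2 + 65*n + 37) - 16*n^3 - 54*n^2 - 60*n - 22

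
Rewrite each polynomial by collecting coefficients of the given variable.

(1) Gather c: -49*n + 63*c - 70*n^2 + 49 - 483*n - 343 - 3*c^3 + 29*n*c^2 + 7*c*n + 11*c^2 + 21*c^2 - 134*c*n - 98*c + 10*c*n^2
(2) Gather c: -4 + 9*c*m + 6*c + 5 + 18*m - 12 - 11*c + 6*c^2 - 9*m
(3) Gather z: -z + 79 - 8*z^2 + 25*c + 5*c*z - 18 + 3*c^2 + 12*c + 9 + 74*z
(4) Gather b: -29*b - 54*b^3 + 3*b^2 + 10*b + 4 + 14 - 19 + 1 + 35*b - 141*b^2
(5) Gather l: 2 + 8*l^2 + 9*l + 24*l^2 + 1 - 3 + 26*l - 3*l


(1) = -3*c^3 + c^2*(29*n + 32) + c*(10*n^2 - 127*n - 35) - 70*n^2 - 532*n - 294
(2) = 6*c^2 + c*(9*m - 5) + 9*m - 11
(3) = 3*c^2 + 37*c - 8*z^2 + z*(5*c + 73) + 70
(4) = -54*b^3 - 138*b^2 + 16*b
(5) = 32*l^2 + 32*l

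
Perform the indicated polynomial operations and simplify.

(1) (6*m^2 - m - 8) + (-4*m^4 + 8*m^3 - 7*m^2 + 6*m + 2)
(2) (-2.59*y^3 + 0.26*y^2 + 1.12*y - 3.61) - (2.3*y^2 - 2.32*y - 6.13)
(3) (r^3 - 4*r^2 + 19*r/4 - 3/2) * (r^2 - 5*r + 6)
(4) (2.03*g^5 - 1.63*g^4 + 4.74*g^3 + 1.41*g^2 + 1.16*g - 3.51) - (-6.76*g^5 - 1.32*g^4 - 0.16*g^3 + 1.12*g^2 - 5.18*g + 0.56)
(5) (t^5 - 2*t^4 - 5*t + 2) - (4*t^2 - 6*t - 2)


(1) = -4*m^4 + 8*m^3 - m^2 + 5*m - 6
(2) = -2.59*y^3 - 2.04*y^2 + 3.44*y + 2.52
(3) = r^5 - 9*r^4 + 123*r^3/4 - 197*r^2/4 + 36*r - 9
(4) = 8.79*g^5 - 0.31*g^4 + 4.9*g^3 + 0.29*g^2 + 6.34*g - 4.07
(5) = t^5 - 2*t^4 - 4*t^2 + t + 4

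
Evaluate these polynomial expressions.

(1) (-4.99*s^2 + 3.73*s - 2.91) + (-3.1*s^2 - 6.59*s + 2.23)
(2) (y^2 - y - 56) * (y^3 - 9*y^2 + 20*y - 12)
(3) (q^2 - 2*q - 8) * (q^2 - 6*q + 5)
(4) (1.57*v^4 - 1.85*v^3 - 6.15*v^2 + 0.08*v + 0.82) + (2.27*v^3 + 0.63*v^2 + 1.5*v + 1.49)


(1) = -8.09*s^2 - 2.86*s - 0.68
(2) = y^5 - 10*y^4 - 27*y^3 + 472*y^2 - 1108*y + 672
(3) = q^4 - 8*q^3 + 9*q^2 + 38*q - 40
(4) = 1.57*v^4 + 0.42*v^3 - 5.52*v^2 + 1.58*v + 2.31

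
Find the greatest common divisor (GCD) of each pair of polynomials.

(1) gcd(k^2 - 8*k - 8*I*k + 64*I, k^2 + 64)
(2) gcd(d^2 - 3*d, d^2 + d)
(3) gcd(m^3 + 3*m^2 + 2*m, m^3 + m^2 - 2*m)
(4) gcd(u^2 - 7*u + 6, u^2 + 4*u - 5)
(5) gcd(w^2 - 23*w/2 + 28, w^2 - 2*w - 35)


(1) = gcd((k - 8)*(k - 8*I), (k - 8*I)*(k + 8*I)) = k - 8*I
(2) = gcd(d*(d - 3), d*(d + 1)) = d
(3) = m^2 + 2*m
(4) = u - 1
(5) = gcd((w - 8)*(w - 7/2), (w - 7)*(w + 5)) = 1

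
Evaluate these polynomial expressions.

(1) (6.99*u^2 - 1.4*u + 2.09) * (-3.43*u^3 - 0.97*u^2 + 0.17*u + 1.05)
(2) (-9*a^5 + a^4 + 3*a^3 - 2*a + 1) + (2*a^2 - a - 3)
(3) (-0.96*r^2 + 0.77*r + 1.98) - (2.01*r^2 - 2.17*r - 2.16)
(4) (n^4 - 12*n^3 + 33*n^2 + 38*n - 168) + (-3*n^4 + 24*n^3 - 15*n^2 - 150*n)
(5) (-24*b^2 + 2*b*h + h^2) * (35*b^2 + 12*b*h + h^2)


(1) = -23.9757*u^5 - 1.9783*u^4 - 4.6224*u^3 + 5.0742*u^2 - 1.1147*u + 2.1945
(2) = -9*a^5 + a^4 + 3*a^3 + 2*a^2 - 3*a - 2
(3) = -2.97*r^2 + 2.94*r + 4.14
(4) = -2*n^4 + 12*n^3 + 18*n^2 - 112*n - 168
(5) = -840*b^4 - 218*b^3*h + 35*b^2*h^2 + 14*b*h^3 + h^4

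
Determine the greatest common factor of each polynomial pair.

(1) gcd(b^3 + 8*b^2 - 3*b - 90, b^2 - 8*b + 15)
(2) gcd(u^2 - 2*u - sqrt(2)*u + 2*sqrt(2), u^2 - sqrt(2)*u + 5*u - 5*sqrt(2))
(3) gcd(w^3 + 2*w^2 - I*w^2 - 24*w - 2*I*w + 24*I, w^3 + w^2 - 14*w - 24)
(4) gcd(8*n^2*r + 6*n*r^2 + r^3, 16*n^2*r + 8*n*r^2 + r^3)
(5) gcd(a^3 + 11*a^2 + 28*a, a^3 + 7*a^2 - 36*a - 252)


(1) = b - 3
(2) = u - sqrt(2)
(3) = w - 4
(4) = gcd(r*(2*n + r)*(4*n + r), r*(4*n + r)^2) = 4*n*r + r^2
(5) = gcd(a*(a + 4)*(a + 7), (a - 6)*(a + 6)*(a + 7)) = a + 7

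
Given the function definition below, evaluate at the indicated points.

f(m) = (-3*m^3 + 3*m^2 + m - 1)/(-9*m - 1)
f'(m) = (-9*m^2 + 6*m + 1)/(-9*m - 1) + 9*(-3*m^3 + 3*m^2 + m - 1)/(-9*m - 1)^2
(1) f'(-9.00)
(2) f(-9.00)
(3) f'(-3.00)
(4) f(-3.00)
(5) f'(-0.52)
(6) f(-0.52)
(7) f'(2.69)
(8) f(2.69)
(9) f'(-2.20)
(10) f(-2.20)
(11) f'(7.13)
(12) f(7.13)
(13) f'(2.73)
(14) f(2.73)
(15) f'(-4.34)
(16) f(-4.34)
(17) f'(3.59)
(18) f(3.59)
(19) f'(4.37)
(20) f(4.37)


(1) = -6.37
(2) = 30.25
(3) = -2.38
(4) = 4.00
(5) = -1.43
(6) = -0.08
(7) = 1.41
(8) = 1.39
(9) = -1.86
(10) = 2.30
(11) = 4.38
(12) = 14.25
(13) = 1.43
(14) = 1.45
(15) = -3.27
(16) = 7.79
(17) = 2.01
(18) = 2.93
(19) = 2.54
(20) = 4.70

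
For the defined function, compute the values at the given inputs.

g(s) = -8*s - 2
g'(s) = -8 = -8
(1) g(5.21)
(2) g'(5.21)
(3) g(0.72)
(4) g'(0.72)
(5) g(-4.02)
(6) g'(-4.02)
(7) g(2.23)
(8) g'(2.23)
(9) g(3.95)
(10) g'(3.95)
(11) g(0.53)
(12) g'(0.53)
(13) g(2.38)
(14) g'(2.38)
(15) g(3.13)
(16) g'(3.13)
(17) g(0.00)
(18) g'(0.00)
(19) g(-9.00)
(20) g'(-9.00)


(1) = -43.68
(2) = -8.00
(3) = -7.76
(4) = -8.00
(5) = 30.16
(6) = -8.00
(7) = -19.84
(8) = -8.00
(9) = -33.60
(10) = -8.00
(11) = -6.24
(12) = -8.00
(13) = -21.04
(14) = -8.00
(15) = -27.04
(16) = -8.00
(17) = -2.00
(18) = -8.00
(19) = 70.00
(20) = -8.00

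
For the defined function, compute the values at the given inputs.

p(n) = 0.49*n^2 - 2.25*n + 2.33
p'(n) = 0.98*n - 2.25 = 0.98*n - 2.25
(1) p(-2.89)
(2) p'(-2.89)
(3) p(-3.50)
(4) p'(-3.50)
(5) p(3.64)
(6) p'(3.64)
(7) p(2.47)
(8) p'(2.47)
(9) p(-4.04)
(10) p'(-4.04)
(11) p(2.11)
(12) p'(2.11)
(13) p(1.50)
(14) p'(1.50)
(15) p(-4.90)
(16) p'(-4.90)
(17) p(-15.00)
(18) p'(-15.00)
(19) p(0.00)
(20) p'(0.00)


(1) = 12.93
(2) = -5.08
(3) = 16.21
(4) = -5.68
(5) = 0.63
(6) = 1.32
(7) = -0.24
(8) = 0.17
(9) = 19.42
(10) = -6.21
(11) = -0.24
(12) = -0.18
(13) = 0.06
(14) = -0.78
(15) = 25.12
(16) = -7.05
(17) = 146.33
(18) = -16.95
(19) = 2.33
(20) = -2.25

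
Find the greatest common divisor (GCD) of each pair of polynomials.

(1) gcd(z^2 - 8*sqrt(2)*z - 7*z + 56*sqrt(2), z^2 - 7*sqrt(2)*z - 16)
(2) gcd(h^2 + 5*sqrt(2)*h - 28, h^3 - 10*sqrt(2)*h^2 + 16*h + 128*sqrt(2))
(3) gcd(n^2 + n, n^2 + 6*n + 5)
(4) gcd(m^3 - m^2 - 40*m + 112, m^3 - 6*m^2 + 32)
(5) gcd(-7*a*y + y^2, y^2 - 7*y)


(1) = gcd((z - 7)*(z - 8*sqrt(2)), (z - 8*sqrt(2))*(z + sqrt(2))) = z - 8*sqrt(2)
(2) = 1
(3) = gcd(n*(n + 1), (n + 1)*(n + 5)) = n + 1
(4) = gcd((m - 4)^2*(m + 7), (m - 4)^2*(m + 2)) = m^2 - 8*m + 16
(5) = y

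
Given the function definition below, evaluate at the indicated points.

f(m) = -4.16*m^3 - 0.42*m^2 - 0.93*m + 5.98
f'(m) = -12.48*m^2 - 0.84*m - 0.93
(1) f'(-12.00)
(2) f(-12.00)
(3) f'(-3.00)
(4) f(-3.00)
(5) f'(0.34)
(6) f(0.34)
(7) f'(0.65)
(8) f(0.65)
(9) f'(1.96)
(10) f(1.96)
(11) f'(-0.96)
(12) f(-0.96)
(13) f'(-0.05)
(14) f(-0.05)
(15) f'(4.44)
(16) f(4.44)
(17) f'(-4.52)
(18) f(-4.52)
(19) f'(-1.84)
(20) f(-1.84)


(1) = -1787.97
(2) = 7145.14
(3) = -110.73
(4) = 117.31
(5) = -2.66
(6) = 5.45
(7) = -6.75
(8) = 4.06
(9) = -50.52
(10) = -28.78
(11) = -11.63
(12) = 10.17
(13) = -0.92
(14) = 6.03
(15) = -250.69
(16) = -370.55
(17) = -252.10
(18) = 385.76
(19) = -41.64
(20) = 32.18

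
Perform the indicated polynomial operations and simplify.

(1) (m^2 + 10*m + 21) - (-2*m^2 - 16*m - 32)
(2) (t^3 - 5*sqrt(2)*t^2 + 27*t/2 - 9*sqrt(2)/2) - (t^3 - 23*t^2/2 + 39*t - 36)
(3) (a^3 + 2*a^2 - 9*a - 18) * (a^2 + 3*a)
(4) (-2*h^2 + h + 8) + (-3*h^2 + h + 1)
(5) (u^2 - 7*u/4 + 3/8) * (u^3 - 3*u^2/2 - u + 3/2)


(1) = 3*m^2 + 26*m + 53
(2) = -5*sqrt(2)*t^2 + 23*t^2/2 - 51*t/2 - 9*sqrt(2)/2 + 36
(3) = a^5 + 5*a^4 - 3*a^3 - 45*a^2 - 54*a
(4) = -5*h^2 + 2*h + 9
(5) = u^5 - 13*u^4/4 + 2*u^3 + 43*u^2/16 - 3*u + 9/16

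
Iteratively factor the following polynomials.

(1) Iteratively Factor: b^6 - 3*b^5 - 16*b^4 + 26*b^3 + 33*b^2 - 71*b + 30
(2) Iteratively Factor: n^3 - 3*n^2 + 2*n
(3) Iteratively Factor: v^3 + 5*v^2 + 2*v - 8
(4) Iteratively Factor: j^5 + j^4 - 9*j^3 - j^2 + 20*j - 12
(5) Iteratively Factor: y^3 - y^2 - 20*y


(1) = (b + 2)*(b^5 - 5*b^4 - 6*b^3 + 38*b^2 - 43*b + 15) = (b - 1)*(b + 2)*(b^4 - 4*b^3 - 10*b^2 + 28*b - 15) = (b - 1)^2*(b + 2)*(b^3 - 3*b^2 - 13*b + 15) = (b - 5)*(b - 1)^2*(b + 2)*(b^2 + 2*b - 3) = (b - 5)*(b - 1)^3*(b + 2)*(b + 3)
(2) = (n - 2)*(n^2 - n) = (n - 2)*(n - 1)*(n)
(3) = (v - 1)*(v^2 + 6*v + 8) = (v - 1)*(v + 2)*(v + 4)
(4) = (j + 3)*(j^4 - 2*j^3 - 3*j^2 + 8*j - 4) = (j + 2)*(j + 3)*(j^3 - 4*j^2 + 5*j - 2) = (j - 1)*(j + 2)*(j + 3)*(j^2 - 3*j + 2) = (j - 2)*(j - 1)*(j + 2)*(j + 3)*(j - 1)
(5) = (y - 5)*(y^2 + 4*y) = y*(y - 5)*(y + 4)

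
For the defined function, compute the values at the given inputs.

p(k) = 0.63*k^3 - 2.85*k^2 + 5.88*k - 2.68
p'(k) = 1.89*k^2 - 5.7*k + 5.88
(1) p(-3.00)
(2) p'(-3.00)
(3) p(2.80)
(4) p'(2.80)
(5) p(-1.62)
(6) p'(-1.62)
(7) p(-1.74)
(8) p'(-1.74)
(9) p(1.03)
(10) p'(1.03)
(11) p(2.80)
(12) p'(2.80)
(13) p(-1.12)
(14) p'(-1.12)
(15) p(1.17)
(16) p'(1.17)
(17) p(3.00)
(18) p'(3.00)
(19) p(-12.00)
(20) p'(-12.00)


(1) = -62.98
(2) = 39.99
(3) = 5.27
(4) = 4.74
(5) = -22.36
(6) = 20.07
(7) = -24.86
(8) = 21.52
(9) = 1.04
(10) = 2.01
(11) = 5.27
(12) = 4.74
(13) = -13.73
(14) = 14.63
(15) = 1.31
(16) = 1.80
(17) = 6.32
(18) = 5.79
(19) = -1572.28
(20) = 346.44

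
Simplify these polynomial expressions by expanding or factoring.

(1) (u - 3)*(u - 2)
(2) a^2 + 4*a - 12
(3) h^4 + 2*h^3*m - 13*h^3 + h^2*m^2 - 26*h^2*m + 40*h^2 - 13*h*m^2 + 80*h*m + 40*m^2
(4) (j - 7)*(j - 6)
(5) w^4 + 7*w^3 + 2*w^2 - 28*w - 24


(1) = u^2 - 5*u + 6
(2) = (a - 2)*(a + 6)
(3) = (h - 8)*(h - 5)*(h + m)^2
(4) = j^2 - 13*j + 42
(5) = (w - 2)*(w + 1)*(w + 2)*(w + 6)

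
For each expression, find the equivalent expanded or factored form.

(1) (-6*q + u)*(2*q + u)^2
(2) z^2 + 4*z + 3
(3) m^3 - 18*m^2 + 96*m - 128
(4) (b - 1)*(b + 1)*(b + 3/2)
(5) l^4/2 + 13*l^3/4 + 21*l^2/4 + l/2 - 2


(1) = -24*q^3 - 20*q^2*u - 2*q*u^2 + u^3
(2) = (z + 1)*(z + 3)
(3) = (m - 8)^2*(m - 2)
(4) = b^3 + 3*b^2/2 - b - 3/2
(5) = (l/2 + 1)*(l - 1/2)*(l + 1)*(l + 4)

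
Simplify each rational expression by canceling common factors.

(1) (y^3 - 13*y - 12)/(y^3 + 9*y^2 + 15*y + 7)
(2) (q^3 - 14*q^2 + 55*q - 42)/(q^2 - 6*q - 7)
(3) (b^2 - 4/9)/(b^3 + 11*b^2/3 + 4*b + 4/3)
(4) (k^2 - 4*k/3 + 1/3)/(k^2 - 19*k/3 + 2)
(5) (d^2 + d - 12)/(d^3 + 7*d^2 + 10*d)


(1) = (y^2 - y - 12)/(y^2 + 8*y + 7)
(2) = (q^2 - 7*q + 6)/(q + 1)
(3) = (3*b - 2)/(3*b^2 + 9*b + 6)
(4) = (k - 1)/(k - 6)
(5) = (d^2 + d - 12)/(d^3 + 7*d^2 + 10*d)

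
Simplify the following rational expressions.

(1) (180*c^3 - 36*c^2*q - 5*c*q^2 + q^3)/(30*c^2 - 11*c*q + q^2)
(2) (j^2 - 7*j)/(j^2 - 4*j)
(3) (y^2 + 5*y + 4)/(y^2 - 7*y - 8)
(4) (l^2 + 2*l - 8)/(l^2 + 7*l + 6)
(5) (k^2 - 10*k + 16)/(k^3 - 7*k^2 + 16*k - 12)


(1) = 6*c + q
(2) = (j - 7)/(j - 4)
(3) = (y + 4)/(y - 8)
(4) = (l^2 + 2*l - 8)/(l^2 + 7*l + 6)
(5) = (k - 8)/(k^2 - 5*k + 6)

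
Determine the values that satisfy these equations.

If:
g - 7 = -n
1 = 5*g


Then:
g = 1/5
n = 34/5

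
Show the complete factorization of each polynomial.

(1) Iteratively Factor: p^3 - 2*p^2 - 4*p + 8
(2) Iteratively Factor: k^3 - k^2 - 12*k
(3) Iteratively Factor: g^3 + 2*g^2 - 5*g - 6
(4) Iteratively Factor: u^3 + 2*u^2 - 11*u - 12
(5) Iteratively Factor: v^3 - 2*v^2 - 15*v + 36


(1) = (p - 2)*(p^2 - 4) = (p - 2)^2*(p + 2)
(2) = (k + 3)*(k^2 - 4*k) = k*(k + 3)*(k - 4)
(3) = (g + 1)*(g^2 + g - 6) = (g + 1)*(g + 3)*(g - 2)
(4) = (u - 3)*(u^2 + 5*u + 4) = (u - 3)*(u + 1)*(u + 4)
(5) = (v + 4)*(v^2 - 6*v + 9) = (v - 3)*(v + 4)*(v - 3)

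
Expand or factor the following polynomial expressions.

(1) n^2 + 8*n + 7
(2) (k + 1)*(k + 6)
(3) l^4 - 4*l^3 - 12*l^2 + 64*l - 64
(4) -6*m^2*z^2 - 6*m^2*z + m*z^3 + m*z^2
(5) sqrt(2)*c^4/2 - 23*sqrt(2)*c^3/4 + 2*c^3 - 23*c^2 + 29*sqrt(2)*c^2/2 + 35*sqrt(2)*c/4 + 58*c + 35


(1) = (n + 1)*(n + 7)
(2) = k^2 + 7*k + 6
(3) = (l - 4)*(l - 2)^2*(l + 4)
(4) = z*(-6*m + z)*(m*z + m)
(5) = (c/2 + sqrt(2))*(c - 7)*(c - 5)*(sqrt(2)*c + sqrt(2)/2)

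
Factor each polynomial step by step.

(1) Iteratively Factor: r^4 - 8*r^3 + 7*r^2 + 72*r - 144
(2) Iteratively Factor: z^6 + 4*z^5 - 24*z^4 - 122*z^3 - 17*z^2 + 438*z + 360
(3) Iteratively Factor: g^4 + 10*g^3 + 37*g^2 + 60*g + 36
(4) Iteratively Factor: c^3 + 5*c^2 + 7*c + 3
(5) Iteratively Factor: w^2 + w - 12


(1) = (r - 4)*(r^3 - 4*r^2 - 9*r + 36) = (r - 4)^2*(r^2 - 9) = (r - 4)^2*(r + 3)*(r - 3)
(2) = (z + 3)*(z^5 + z^4 - 27*z^3 - 41*z^2 + 106*z + 120) = (z + 3)*(z + 4)*(z^4 - 3*z^3 - 15*z^2 + 19*z + 30) = (z + 3)^2*(z + 4)*(z^3 - 6*z^2 + 3*z + 10) = (z - 5)*(z + 3)^2*(z + 4)*(z^2 - z - 2) = (z - 5)*(z + 1)*(z + 3)^2*(z + 4)*(z - 2)
(3) = (g + 2)*(g^3 + 8*g^2 + 21*g + 18) = (g + 2)*(g + 3)*(g^2 + 5*g + 6) = (g + 2)*(g + 3)^2*(g + 2)
(4) = (c + 3)*(c^2 + 2*c + 1) = (c + 1)*(c + 3)*(c + 1)
(5) = (w + 4)*(w - 3)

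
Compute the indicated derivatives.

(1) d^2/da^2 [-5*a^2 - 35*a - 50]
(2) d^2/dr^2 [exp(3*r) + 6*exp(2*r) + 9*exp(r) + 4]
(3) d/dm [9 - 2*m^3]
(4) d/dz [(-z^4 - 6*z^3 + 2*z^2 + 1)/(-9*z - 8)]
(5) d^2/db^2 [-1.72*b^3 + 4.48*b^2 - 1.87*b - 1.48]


(1) = -10
(2) = (9*exp(2*r) + 24*exp(r) + 9)*exp(r)
(3) = -6*m^2
(4) = (27*z^4 + 140*z^3 + 126*z^2 - 32*z + 9)/(81*z^2 + 144*z + 64)
(5) = 8.96 - 10.32*b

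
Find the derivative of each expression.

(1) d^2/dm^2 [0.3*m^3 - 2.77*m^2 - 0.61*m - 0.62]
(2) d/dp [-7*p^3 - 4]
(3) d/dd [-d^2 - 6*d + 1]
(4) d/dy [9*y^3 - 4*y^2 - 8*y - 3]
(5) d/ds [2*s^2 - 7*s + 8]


(1) = 1.8*m - 5.54
(2) = -21*p^2
(3) = -2*d - 6
(4) = 27*y^2 - 8*y - 8
(5) = 4*s - 7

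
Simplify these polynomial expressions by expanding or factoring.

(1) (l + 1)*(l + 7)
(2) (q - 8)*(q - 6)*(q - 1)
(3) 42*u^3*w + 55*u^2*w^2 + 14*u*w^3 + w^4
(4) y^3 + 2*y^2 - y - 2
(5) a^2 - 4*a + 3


(1) = l^2 + 8*l + 7
(2) = q^3 - 15*q^2 + 62*q - 48
(3) = w*(u + w)*(6*u + w)*(7*u + w)
(4) = (y - 1)*(y + 1)*(y + 2)
(5) = (a - 3)*(a - 1)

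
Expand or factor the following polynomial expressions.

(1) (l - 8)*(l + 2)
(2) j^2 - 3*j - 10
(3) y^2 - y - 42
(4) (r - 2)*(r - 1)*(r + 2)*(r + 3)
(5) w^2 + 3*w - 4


(1) = l^2 - 6*l - 16
(2) = (j - 5)*(j + 2)
(3) = (y - 7)*(y + 6)
(4) = r^4 + 2*r^3 - 7*r^2 - 8*r + 12
(5) = (w - 1)*(w + 4)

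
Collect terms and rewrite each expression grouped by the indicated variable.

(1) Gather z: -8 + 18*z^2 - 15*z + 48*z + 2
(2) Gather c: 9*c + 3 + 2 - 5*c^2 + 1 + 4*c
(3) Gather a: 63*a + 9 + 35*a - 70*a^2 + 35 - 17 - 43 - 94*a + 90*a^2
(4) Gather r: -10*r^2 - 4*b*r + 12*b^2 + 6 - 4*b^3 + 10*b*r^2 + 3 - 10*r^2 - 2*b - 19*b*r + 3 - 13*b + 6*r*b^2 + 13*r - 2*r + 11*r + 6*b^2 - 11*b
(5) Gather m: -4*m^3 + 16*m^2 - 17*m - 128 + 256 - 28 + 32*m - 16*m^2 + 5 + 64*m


(1) = 18*z^2 + 33*z - 6
(2) = -5*c^2 + 13*c + 6
(3) = 20*a^2 + 4*a - 16
(4) = -4*b^3 + 18*b^2 - 26*b + r^2*(10*b - 20) + r*(6*b^2 - 23*b + 22) + 12
(5) = -4*m^3 + 79*m + 105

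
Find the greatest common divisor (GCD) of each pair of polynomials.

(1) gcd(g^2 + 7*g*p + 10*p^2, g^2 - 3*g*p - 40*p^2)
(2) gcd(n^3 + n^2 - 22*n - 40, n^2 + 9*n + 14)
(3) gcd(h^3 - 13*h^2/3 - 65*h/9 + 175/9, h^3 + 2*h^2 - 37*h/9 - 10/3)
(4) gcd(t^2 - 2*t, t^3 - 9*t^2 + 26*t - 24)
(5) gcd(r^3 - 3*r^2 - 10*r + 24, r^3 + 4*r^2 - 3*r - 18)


(1) = gcd((g + 2*p)*(g + 5*p), (g - 8*p)*(g + 5*p)) = g + 5*p
(2) = n + 2
(3) = gcd((h - 5)*(h - 5/3)*(h + 7/3), (h - 5/3)*(h + 2/3)*(h + 3)) = h - 5/3
(4) = gcd(t*(t - 2), (t - 4)*(t - 3)*(t - 2)) = t - 2
(5) = gcd((r - 4)*(r - 2)*(r + 3), (r - 2)*(r + 3)^2) = r^2 + r - 6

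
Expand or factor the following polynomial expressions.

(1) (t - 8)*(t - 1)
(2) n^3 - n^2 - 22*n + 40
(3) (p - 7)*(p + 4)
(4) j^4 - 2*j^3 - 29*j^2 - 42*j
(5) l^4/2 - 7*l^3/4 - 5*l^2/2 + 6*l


(1) = t^2 - 9*t + 8
(2) = (n - 4)*(n - 2)*(n + 5)
(3) = p^2 - 3*p - 28
(4) = j*(j - 7)*(j + 2)*(j + 3)
(5) = l*(l/2 + 1)*(l - 4)*(l - 3/2)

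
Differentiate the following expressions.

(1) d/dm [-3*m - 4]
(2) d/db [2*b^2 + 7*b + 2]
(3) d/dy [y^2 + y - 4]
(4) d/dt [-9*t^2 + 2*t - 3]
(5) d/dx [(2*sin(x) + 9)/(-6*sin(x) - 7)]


(1) = -3
(2) = 4*b + 7
(3) = 2*y + 1
(4) = 2 - 18*t
(5) = 40*cos(x)/(6*sin(x) + 7)^2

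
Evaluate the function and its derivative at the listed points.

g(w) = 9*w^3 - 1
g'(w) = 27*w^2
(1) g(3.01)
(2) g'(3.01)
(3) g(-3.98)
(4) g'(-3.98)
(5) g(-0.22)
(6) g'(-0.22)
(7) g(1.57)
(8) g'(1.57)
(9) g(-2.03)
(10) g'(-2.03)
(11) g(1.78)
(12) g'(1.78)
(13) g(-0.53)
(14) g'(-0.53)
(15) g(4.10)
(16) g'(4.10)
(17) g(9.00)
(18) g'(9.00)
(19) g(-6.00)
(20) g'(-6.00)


(1) = 244.44
(2) = 244.62
(3) = -568.40
(4) = 427.69
(5) = -1.10
(6) = 1.31
(7) = 33.83
(8) = 66.55
(9) = -76.29
(10) = 111.26
(11) = 49.76
(12) = 85.55
(13) = -2.34
(14) = 7.58
(15) = 619.29
(16) = 453.87
(17) = 6560.00
(18) = 2187.00
(19) = -1945.00
(20) = 972.00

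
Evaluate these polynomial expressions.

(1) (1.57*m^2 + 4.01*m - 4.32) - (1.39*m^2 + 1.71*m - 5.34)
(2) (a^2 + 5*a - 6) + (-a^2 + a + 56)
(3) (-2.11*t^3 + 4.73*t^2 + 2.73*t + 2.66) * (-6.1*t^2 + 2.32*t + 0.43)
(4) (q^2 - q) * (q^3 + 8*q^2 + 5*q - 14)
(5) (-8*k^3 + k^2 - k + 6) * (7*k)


(1) = 0.18*m^2 + 2.3*m + 1.02
(2) = 6*a + 50
(3) = 12.871*t^5 - 33.7482*t^4 - 6.5867*t^3 - 7.8585*t^2 + 7.3451*t + 1.1438
(4) = q^5 + 7*q^4 - 3*q^3 - 19*q^2 + 14*q
(5) = -56*k^4 + 7*k^3 - 7*k^2 + 42*k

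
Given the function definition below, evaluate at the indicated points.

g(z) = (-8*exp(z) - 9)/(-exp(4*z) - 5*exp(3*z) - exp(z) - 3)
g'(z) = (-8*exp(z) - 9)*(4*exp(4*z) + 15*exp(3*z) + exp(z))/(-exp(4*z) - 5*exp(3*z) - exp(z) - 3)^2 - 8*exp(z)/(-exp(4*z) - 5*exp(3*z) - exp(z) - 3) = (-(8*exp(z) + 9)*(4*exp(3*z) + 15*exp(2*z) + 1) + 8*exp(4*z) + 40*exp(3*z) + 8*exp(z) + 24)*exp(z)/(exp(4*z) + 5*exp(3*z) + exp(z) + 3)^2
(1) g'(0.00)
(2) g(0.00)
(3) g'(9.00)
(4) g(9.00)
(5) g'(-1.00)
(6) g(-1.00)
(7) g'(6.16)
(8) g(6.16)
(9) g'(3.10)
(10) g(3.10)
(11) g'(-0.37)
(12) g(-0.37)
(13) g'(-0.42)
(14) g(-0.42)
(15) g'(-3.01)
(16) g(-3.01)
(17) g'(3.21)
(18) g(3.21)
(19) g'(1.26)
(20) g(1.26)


(1) = -2.60
(2) = 1.70
(3) = -0.00
(4) = 0.00
(5) = -0.26
(6) = 3.29
(7) = -0.00
(8) = 0.00
(9) = -0.00
(10) = 0.00
(11) = -2.08
(12) = 2.61
(13) = -1.91
(14) = 2.71
(15) = 0.08
(16) = 3.08
(17) = -0.00
(18) = 0.00
(19) = -0.26
(20) = 0.10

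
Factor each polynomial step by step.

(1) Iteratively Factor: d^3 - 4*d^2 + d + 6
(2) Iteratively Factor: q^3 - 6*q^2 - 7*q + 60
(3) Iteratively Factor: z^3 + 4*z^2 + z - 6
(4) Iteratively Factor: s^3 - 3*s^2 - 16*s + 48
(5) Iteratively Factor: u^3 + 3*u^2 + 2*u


(1) = (d - 2)*(d^2 - 2*d - 3) = (d - 2)*(d + 1)*(d - 3)
(2) = (q - 4)*(q^2 - 2*q - 15) = (q - 5)*(q - 4)*(q + 3)
(3) = (z - 1)*(z^2 + 5*z + 6) = (z - 1)*(z + 3)*(z + 2)
(4) = (s + 4)*(s^2 - 7*s + 12) = (s - 4)*(s + 4)*(s - 3)
(5) = (u + 2)*(u^2 + u) = (u + 1)*(u + 2)*(u)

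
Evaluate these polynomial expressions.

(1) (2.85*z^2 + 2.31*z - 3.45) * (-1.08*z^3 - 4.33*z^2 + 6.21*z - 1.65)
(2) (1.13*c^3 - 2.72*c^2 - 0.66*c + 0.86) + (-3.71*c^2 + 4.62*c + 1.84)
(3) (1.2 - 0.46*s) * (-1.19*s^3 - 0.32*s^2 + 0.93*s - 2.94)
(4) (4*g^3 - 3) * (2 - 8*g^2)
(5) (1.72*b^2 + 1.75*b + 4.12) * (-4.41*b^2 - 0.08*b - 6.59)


(1) = -3.078*z^5 - 14.8353*z^4 + 11.4222*z^3 + 24.5811*z^2 - 25.236*z + 5.6925
(2) = 1.13*c^3 - 6.43*c^2 + 3.96*c + 2.7
(3) = 0.5474*s^4 - 1.2808*s^3 - 0.8118*s^2 + 2.4684*s - 3.528
(4) = -32*g^5 + 8*g^3 + 24*g^2 - 6
(5) = -7.5852*b^4 - 7.8551*b^3 - 29.644*b^2 - 11.8621*b - 27.1508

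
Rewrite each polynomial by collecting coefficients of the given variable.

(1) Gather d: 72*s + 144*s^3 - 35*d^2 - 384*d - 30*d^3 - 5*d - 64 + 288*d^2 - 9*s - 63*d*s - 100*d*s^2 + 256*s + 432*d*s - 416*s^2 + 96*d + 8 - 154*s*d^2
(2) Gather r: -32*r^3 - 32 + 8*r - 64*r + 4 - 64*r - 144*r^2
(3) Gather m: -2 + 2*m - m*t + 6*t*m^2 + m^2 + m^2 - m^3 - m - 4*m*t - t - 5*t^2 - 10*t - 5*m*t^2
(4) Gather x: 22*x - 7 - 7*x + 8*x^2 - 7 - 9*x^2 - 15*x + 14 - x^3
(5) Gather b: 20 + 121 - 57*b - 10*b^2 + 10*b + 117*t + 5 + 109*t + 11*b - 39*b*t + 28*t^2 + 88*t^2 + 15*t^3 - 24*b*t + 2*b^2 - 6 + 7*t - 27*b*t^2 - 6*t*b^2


(1) = -30*d^3 + d^2*(253 - 154*s) + d*(-100*s^2 + 369*s - 293) + 144*s^3 - 416*s^2 + 319*s - 56
(2) = -32*r^3 - 144*r^2 - 120*r - 28
(3) = -m^3 + m^2*(6*t + 2) + m*(-5*t^2 - 5*t + 1) - 5*t^2 - 11*t - 2
(4) = -x^3 - x^2
(5) = b^2*(-6*t - 8) + b*(-27*t^2 - 63*t - 36) + 15*t^3 + 116*t^2 + 233*t + 140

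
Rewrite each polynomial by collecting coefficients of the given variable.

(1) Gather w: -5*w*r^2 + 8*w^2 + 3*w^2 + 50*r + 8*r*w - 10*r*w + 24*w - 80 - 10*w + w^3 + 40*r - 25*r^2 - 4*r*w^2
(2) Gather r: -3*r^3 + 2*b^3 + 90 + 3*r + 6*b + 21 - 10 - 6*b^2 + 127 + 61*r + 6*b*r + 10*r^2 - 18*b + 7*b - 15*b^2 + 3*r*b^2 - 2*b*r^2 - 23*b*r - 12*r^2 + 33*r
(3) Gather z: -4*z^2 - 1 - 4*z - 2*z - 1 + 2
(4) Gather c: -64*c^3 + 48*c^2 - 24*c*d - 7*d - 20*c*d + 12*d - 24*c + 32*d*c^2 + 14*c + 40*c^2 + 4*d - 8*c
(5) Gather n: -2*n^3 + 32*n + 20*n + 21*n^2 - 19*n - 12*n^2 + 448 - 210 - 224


(1) = -25*r^2 + 90*r + w^3 + w^2*(11 - 4*r) + w*(-5*r^2 - 2*r + 14) - 80
(2) = 2*b^3 - 21*b^2 - 5*b - 3*r^3 + r^2*(-2*b - 2) + r*(3*b^2 - 17*b + 97) + 228
(3) = -4*z^2 - 6*z
(4) = -64*c^3 + c^2*(32*d + 88) + c*(-44*d - 18) + 9*d
(5) = -2*n^3 + 9*n^2 + 33*n + 14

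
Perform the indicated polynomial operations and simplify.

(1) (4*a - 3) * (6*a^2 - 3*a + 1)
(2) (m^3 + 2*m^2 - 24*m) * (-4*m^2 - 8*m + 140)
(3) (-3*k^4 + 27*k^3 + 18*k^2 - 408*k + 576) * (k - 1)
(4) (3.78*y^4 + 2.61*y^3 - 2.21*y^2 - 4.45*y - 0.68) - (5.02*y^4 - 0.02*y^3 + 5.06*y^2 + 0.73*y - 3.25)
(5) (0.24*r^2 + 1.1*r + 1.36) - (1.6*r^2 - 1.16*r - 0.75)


(1) = 24*a^3 - 30*a^2 + 13*a - 3
(2) = -4*m^5 - 16*m^4 + 220*m^3 + 472*m^2 - 3360*m
(3) = -3*k^5 + 30*k^4 - 9*k^3 - 426*k^2 + 984*k - 576
(4) = -1.24*y^4 + 2.63*y^3 - 7.27*y^2 - 5.18*y + 2.57
(5) = -1.36*r^2 + 2.26*r + 2.11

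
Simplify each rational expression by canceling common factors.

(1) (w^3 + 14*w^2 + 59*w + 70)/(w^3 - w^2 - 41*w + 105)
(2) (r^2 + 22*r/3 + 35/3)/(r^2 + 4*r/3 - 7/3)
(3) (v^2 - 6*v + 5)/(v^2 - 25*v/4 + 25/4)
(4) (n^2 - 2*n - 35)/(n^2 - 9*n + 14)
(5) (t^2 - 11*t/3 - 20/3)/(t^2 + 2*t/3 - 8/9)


(1) = (w^2 + 7*w + 10)/(w^2 - 8*w + 15)
(2) = (r + 5)/(r - 1)
(3) = (4*v - 4)/(4*v - 5)
(4) = (n + 5)/(n - 2)
(5) = (3*t - 15)/(3*t - 2)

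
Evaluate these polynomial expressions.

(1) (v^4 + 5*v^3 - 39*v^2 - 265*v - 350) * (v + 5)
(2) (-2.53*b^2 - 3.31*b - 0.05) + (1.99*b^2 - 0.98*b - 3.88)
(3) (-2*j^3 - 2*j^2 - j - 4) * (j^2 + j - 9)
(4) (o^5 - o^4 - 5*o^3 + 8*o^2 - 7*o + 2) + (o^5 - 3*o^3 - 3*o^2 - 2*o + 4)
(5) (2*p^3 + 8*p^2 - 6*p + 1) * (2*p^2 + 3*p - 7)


(1) = v^5 + 10*v^4 - 14*v^3 - 460*v^2 - 1675*v - 1750
(2) = -0.54*b^2 - 4.29*b - 3.93
(3) = -2*j^5 - 4*j^4 + 15*j^3 + 13*j^2 + 5*j + 36
(4) = 2*o^5 - o^4 - 8*o^3 + 5*o^2 - 9*o + 6
(5) = 4*p^5 + 22*p^4 - 2*p^3 - 72*p^2 + 45*p - 7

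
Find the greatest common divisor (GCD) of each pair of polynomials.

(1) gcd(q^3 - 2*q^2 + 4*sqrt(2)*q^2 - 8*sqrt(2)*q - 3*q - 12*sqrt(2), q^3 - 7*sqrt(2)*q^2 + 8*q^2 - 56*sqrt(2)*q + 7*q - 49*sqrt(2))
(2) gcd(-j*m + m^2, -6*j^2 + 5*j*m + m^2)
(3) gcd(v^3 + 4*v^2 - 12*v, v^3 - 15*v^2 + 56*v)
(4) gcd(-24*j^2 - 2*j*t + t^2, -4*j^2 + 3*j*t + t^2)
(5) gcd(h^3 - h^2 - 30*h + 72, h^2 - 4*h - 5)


(1) = gcd((q - 3)*(q + 1)*(q + 4*sqrt(2)), (q + 1)*(q + 7)*(q - 7*sqrt(2))) = q + 1
(2) = j - m
(3) = gcd(v*(v - 2)*(v + 6), v*(v - 8)*(v - 7)) = v
(4) = 4*j + t
(5) = 1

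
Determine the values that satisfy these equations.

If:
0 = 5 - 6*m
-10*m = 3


Then:
No Solution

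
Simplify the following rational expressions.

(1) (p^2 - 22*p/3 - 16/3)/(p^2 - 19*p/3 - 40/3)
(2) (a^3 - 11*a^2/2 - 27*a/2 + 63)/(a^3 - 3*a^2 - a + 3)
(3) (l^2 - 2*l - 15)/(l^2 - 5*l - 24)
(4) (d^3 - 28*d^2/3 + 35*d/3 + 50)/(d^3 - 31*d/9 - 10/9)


(1) = (3*p + 2)/(3*p + 5)
(2) = (2*a^2 - 5*a - 42)/(2*a^2 - 2)
(3) = (l - 5)/(l - 8)
(4) = (3*d^2 - 33*d + 90)/(3*d^2 - 5*d - 2)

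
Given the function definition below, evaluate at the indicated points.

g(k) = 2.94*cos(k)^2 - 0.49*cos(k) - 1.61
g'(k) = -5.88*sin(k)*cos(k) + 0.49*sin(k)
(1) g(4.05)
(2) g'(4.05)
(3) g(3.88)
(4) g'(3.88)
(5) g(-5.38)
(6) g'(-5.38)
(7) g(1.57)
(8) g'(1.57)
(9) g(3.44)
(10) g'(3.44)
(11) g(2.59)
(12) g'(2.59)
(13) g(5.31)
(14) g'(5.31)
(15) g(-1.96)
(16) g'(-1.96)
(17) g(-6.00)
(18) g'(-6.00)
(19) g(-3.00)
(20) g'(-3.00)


(1) = -0.20
(2) = -3.24
(3) = 0.36
(4) = -3.26
(5) = -0.79
(6) = -2.47
(7) = -1.61
(8) = 0.49
(9) = 1.54
(10) = -1.80
(11) = 0.94
(12) = 2.88
(13) = -0.95
(14) = 2.33
(15) = -1.00
(16) = -2.52
(17) = 0.63
(18) = -1.44
(19) = 1.76
(20) = -0.89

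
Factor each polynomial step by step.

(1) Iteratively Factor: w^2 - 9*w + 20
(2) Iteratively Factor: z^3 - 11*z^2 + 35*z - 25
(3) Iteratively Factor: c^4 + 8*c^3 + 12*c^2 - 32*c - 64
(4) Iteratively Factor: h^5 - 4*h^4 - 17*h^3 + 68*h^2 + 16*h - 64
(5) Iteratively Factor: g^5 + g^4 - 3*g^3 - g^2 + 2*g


(1) = (w - 4)*(w - 5)
(2) = (z - 5)*(z^2 - 6*z + 5) = (z - 5)*(z - 1)*(z - 5)
(3) = (c + 4)*(c^3 + 4*c^2 - 4*c - 16) = (c + 2)*(c + 4)*(c^2 + 2*c - 8) = (c - 2)*(c + 2)*(c + 4)*(c + 4)
(4) = (h - 4)*(h^4 - 17*h^2 + 16) = (h - 4)*(h - 1)*(h^3 + h^2 - 16*h - 16) = (h - 4)*(h - 1)*(h + 1)*(h^2 - 16) = (h - 4)*(h - 1)*(h + 1)*(h + 4)*(h - 4)
(5) = (g - 1)*(g^4 + 2*g^3 - g^2 - 2*g) = (g - 1)^2*(g^3 + 3*g^2 + 2*g) = g*(g - 1)^2*(g^2 + 3*g + 2) = g*(g - 1)^2*(g + 1)*(g + 2)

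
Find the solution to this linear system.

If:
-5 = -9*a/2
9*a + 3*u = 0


Then:
a = 10/9
u = -10/3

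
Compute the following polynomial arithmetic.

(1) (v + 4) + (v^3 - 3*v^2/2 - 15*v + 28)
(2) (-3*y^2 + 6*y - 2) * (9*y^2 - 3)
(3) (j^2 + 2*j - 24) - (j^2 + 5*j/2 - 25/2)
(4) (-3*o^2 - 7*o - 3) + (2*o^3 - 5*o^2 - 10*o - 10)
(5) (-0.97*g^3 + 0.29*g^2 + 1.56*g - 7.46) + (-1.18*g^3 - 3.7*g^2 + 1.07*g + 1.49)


(1) = v^3 - 3*v^2/2 - 14*v + 32
(2) = -27*y^4 + 54*y^3 - 9*y^2 - 18*y + 6
(3) = -j/2 - 23/2
(4) = 2*o^3 - 8*o^2 - 17*o - 13
(5) = -2.15*g^3 - 3.41*g^2 + 2.63*g - 5.97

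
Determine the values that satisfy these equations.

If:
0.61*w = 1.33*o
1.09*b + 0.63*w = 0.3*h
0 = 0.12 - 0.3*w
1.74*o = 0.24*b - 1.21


Then:
b = 6.37
h = 23.99
o = 0.18
w = 0.40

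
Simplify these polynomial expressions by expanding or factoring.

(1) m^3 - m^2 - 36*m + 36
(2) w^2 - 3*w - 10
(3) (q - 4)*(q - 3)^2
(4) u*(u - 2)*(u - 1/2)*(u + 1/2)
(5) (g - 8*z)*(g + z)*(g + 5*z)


(1) = (m - 6)*(m - 1)*(m + 6)
(2) = (w - 5)*(w + 2)
(3) = q^3 - 10*q^2 + 33*q - 36
(4) = u^4 - 2*u^3 - u^2/4 + u/2
(5) = g^3 - 2*g^2*z - 43*g*z^2 - 40*z^3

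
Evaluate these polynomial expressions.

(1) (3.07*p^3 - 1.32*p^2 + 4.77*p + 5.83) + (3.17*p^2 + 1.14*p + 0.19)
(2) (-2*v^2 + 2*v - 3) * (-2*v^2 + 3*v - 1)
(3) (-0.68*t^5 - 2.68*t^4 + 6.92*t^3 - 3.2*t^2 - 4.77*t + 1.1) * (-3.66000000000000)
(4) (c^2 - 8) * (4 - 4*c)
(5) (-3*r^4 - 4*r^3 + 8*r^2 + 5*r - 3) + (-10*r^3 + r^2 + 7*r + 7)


(1) = 3.07*p^3 + 1.85*p^2 + 5.91*p + 6.02
(2) = 4*v^4 - 10*v^3 + 14*v^2 - 11*v + 3
(3) = 2.4888*t^5 + 9.8088*t^4 - 25.3272*t^3 + 11.712*t^2 + 17.4582*t - 4.026
(4) = -4*c^3 + 4*c^2 + 32*c - 32
(5) = -3*r^4 - 14*r^3 + 9*r^2 + 12*r + 4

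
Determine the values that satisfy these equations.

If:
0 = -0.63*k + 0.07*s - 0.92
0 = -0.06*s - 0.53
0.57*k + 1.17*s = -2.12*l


Then:
k = -2.44
l = 5.53
s = -8.83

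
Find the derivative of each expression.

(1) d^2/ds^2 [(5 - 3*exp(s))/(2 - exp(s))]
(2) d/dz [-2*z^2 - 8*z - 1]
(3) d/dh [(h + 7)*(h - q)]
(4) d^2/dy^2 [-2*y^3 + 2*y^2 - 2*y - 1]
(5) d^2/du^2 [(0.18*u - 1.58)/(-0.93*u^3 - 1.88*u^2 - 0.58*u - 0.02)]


(1) = (exp(s) + 2)*exp(s)/(exp(3*s) - 6*exp(2*s) + 12*exp(s) - 8)
(2) = -4*z - 8
(3) = 2*h - q + 7
(4) = 4 - 12*y
(5) = (-0.934092*u^5 + 14.510232*u^4 + 43.121352*u^3 + 38.6598*u^2 + 10.201272*u + 0.948384)/(0.804357*u^9 + 4.878036*u^8 + 11.365902*u^7 + 12.780998*u^6 + 7.29822*u^5 + 2.174088*u^4 + 0.327076*u^3 + 0.02244*u^2 + 0.000696*u + 8.0e-6)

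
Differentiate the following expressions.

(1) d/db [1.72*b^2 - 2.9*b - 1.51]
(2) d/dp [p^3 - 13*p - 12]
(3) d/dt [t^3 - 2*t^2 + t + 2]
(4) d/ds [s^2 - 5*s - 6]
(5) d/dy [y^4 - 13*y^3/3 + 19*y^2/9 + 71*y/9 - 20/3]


(1) = 3.44*b - 2.9
(2) = 3*p^2 - 13
(3) = 3*t^2 - 4*t + 1
(4) = 2*s - 5
(5) = 4*y^3 - 13*y^2 + 38*y/9 + 71/9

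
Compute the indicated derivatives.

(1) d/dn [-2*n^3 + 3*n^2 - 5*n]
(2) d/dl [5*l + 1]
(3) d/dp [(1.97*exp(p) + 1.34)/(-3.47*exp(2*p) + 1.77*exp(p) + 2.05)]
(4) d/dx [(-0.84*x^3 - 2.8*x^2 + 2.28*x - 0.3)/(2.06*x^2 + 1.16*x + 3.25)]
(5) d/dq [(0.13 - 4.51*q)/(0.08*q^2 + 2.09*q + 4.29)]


(1) = -6*n^2 + 6*n - 5
(2) = 5
(3) = (6.8359*exp(2*p) + 9.2996*exp(p) + 1.6667)*exp(p)/(12.0409*exp(4*p) - 12.2838*exp(3*p) - 11.0941*exp(2*p) + 7.257*exp(p) + 4.2025)
(4) = (-1.7304*x^4 - 1.9488*x^3 - 16.1348*x^2 - 16.964*x + 7.758)/(4.2436*x^4 + 4.7792*x^3 + 14.7356*x^2 + 7.54*x + 10.5625)
(5) = (0.3608*q^2 - 0.0208*q - 19.6196)/(0.0064*q^4 + 0.3344*q^3 + 5.0545*q^2 + 17.9322*q + 18.4041)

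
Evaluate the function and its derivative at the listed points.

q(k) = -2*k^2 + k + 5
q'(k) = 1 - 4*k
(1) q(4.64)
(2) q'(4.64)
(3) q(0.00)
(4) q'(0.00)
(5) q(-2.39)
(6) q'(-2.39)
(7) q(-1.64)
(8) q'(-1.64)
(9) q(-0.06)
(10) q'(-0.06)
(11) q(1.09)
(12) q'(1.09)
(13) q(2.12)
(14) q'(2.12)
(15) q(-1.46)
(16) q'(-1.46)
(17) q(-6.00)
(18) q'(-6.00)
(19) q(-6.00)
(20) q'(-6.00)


(1) = -33.42
(2) = -17.56
(3) = 5.00
(4) = 1.00
(5) = -8.81
(6) = 10.56
(7) = -2.02
(8) = 7.56
(9) = 4.93
(10) = 1.24
(11) = 3.71
(12) = -3.36
(13) = -1.87
(14) = -7.48
(15) = -0.72
(16) = 6.84
(17) = -73.00
(18) = 25.00
(19) = -73.00
(20) = 25.00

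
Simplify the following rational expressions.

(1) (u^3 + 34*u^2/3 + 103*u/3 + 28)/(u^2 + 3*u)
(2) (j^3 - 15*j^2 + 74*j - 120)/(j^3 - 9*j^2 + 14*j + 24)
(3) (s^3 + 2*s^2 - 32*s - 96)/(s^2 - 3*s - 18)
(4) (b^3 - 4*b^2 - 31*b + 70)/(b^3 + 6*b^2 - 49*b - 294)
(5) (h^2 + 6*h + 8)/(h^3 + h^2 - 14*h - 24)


(1) = (3*u^2 + 25*u + 28)/(3*u)
(2) = (j - 5)/(j + 1)
(3) = (s^2 + 8*s + 16)/(s + 3)
(4) = (b^2 + 3*b - 10)/(b^2 + 13*b + 42)
(5) = (h + 4)/(h^2 - h - 12)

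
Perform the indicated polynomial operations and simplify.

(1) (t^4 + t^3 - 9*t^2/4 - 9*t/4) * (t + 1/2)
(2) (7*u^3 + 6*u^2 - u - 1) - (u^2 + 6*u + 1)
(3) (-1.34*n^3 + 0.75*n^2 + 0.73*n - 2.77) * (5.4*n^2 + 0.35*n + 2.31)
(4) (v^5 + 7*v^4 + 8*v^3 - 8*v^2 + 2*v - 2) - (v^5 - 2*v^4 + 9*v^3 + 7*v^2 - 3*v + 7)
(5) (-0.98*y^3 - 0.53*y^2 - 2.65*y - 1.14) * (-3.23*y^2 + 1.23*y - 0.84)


(1) = t^5 + 3*t^4/2 - 7*t^3/4 - 27*t^2/8 - 9*t/8
(2) = 7*u^3 + 5*u^2 - 7*u - 2
(3) = -7.236*n^5 + 3.581*n^4 + 1.1091*n^3 - 12.97*n^2 + 0.7168*n - 6.3987
(4) = 9*v^4 - v^3 - 15*v^2 + 5*v - 9
(5) = 3.1654*y^5 + 0.5065*y^4 + 8.7308*y^3 + 0.8679*y^2 + 0.8238*y + 0.9576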